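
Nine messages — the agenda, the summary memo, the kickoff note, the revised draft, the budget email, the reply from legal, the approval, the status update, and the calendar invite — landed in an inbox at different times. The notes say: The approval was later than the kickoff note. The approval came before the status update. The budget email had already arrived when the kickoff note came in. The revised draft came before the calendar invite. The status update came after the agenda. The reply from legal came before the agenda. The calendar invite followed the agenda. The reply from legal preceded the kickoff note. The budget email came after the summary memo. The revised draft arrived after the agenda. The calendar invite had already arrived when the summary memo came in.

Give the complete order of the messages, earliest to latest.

The constraints fix every adjacent pair, so only one ordering works:
the reply from legal → the agenda → the revised draft → the calendar invite → the summary memo → the budget email → the kickoff note → the approval → the status update.

the reply from legal, the agenda, the revised draft, the calendar invite, the summary memo, the budget email, the kickoff note, the approval, the status update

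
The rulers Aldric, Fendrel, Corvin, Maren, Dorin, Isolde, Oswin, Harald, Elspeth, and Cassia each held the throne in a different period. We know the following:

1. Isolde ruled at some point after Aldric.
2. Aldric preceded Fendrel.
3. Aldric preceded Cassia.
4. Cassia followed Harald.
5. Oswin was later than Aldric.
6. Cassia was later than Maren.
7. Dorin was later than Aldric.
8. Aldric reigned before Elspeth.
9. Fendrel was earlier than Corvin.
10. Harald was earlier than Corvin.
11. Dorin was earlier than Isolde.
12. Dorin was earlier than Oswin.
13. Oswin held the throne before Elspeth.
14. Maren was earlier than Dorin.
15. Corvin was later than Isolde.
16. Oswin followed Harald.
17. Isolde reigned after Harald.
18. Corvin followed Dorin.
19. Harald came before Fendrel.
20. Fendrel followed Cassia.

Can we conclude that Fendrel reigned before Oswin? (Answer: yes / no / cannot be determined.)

cannot be determined

No chain of stated constraints runs from Fendrel to Oswin, and none runs from Oswin to Fendrel either.
So the relative order of Fendrel and Oswin is not fixed by the given facts.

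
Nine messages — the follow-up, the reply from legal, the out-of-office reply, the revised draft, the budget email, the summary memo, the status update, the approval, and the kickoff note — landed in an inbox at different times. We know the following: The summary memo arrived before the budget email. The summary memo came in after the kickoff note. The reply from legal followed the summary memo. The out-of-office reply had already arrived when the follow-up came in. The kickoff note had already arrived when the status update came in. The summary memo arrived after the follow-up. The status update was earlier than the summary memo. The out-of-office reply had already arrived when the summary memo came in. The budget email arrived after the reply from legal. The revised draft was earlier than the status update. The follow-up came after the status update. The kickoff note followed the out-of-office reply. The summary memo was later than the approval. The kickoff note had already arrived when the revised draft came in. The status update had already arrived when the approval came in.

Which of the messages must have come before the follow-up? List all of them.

Directly stated before the follow-up: the out-of-office reply and the status update.
The kickoff note reaches the follow-up via the kickoff note → the status update → the follow-up.
The revised draft reaches the follow-up via the revised draft → the status update → the follow-up.
No chain forces the budget email (or any of the others) ahead of the follow-up.

the kickoff note, the out-of-office reply, the revised draft, the status update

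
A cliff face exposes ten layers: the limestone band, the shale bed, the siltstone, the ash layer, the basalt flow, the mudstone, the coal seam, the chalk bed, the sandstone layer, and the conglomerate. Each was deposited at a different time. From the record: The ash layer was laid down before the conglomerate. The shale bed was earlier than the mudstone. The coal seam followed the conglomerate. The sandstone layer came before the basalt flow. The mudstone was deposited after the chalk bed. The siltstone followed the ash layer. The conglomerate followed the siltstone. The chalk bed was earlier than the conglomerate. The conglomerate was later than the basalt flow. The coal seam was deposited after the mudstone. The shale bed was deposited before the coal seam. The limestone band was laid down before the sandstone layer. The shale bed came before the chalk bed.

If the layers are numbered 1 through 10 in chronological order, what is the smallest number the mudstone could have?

3

The chalk bed and the shale bed must both come before the mudstone — 2 forced predecessors.
Nothing else is forced ahead of the mudstone, so its earliest slot is position 2 + 1 = 3.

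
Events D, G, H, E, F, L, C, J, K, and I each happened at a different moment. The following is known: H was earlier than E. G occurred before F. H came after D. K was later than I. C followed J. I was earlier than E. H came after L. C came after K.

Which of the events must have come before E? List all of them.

D, H, I, L

Directly stated before E: H and I.
D reaches E via D → H → E.
L reaches E via L → H → E.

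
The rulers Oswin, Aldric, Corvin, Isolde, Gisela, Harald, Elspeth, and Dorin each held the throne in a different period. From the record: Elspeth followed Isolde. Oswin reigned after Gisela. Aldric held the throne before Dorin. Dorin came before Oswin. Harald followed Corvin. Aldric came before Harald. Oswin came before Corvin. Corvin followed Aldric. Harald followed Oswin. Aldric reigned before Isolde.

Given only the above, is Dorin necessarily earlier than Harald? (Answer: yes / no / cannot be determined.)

Chain the constraints: Dorin → Oswin → Harald. Each link is directly stated, so Dorin comes before Harald.

yes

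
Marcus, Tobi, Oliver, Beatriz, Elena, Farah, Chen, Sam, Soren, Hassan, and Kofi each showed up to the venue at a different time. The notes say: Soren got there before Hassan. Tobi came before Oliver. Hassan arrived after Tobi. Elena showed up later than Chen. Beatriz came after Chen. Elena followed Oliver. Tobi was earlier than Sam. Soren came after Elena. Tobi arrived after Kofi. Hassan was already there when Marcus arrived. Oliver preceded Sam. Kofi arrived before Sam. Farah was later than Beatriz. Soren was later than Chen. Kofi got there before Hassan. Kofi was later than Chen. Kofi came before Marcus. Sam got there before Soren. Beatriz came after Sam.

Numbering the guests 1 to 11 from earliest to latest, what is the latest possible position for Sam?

6

Sam must come before Beatriz, Farah, Hassan, Marcus, and Soren — 5 guests forced after them.
Everything else can be placed before Sam in some valid order, so Sam can sit as late as position 11 − 5 = 6.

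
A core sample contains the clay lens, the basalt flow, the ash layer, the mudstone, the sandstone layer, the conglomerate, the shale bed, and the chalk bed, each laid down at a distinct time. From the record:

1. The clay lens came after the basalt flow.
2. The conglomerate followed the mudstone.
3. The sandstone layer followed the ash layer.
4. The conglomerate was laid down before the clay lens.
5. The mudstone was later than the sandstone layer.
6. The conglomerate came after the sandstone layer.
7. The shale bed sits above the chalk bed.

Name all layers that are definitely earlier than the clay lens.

Directly stated before the clay lens: the basalt flow and the conglomerate.
The ash layer reaches the clay lens via the ash layer → the sandstone layer → the conglomerate → the clay lens.
The mudstone reaches the clay lens via the mudstone → the conglomerate → the clay lens.
The sandstone layer reaches the clay lens via the sandstone layer → the conglomerate → the clay lens.
No chain forces the shale bed (or any of the others) ahead of the clay lens.

the ash layer, the basalt flow, the conglomerate, the mudstone, the sandstone layer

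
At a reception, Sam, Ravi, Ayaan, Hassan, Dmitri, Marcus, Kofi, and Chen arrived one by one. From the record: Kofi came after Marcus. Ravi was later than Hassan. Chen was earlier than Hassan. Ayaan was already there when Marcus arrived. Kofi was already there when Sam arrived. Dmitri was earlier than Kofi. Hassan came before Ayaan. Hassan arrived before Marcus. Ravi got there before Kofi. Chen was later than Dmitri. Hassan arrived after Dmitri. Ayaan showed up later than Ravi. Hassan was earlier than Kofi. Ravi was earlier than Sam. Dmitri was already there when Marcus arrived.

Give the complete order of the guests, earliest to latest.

Dmitri, Chen, Hassan, Ravi, Ayaan, Marcus, Kofi, Sam

The constraints fix every adjacent pair, so only one ordering works:
Dmitri → Chen → Hassan → Ravi → Ayaan → Marcus → Kofi → Sam.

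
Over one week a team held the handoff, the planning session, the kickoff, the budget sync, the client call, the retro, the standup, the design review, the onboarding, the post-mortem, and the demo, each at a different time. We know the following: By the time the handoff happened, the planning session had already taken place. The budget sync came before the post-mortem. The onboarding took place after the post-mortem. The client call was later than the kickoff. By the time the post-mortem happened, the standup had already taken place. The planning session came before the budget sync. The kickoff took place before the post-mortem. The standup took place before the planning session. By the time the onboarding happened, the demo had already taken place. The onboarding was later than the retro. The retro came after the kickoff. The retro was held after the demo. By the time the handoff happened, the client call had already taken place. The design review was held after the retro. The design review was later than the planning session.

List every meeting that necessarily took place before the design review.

the demo, the kickoff, the planning session, the retro, the standup

Directly stated before the design review: the planning session and the retro.
The demo reaches the design review via the demo → the retro → the design review.
The kickoff reaches the design review via the kickoff → the retro → the design review.
The standup reaches the design review via the standup → the planning session → the design review.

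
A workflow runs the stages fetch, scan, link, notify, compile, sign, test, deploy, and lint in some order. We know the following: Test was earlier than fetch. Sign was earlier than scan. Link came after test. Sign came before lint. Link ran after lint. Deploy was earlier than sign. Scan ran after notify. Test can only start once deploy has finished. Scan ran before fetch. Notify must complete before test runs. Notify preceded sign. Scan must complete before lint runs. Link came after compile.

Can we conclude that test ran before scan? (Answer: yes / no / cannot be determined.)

cannot be determined

No chain of stated constraints runs from test to scan, and none runs from scan to test either.
So the relative order of test and scan is not fixed by the given facts.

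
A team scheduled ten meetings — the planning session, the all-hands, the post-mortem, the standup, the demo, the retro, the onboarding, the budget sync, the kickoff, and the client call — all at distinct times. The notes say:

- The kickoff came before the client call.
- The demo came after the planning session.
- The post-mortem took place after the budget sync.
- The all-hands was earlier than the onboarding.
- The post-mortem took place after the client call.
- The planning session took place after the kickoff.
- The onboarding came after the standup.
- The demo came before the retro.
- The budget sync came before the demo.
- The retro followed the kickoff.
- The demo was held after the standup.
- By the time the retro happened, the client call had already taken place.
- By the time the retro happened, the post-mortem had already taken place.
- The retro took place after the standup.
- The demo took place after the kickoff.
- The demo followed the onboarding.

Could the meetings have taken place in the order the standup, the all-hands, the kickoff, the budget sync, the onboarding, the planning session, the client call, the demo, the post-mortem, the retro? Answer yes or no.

yes

Check each stated constraint against the proposed order — e.g. the standup is ahead of the demo; the standup is ahead of the retro. Every pair is in the required order; nothing is violated.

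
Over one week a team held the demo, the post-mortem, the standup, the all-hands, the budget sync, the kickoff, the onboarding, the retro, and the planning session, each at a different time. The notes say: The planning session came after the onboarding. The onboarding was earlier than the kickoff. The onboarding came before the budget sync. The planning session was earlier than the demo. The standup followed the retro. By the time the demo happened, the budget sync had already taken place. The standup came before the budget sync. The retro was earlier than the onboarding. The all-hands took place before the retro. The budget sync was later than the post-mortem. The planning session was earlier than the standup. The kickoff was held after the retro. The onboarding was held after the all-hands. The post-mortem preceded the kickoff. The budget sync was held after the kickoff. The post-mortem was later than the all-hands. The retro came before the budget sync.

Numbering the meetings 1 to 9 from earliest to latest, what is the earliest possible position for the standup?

The all-hands, the onboarding, the planning session, and the retro must all come before the standup — 4 forced predecessors.
Nothing else is forced ahead of the standup, so its earliest slot is position 4 + 1 = 5.

5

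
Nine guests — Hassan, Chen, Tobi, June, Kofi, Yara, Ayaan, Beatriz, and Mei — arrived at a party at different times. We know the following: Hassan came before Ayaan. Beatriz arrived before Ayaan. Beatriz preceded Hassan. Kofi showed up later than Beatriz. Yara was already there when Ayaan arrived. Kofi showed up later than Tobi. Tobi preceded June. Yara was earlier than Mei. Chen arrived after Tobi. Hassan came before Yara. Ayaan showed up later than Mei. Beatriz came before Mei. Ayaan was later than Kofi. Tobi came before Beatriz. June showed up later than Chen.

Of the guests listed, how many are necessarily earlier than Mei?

Directly stated before Mei: Beatriz and Yara.
Hassan reaches Mei via Hassan → Yara → Mei.
Tobi reaches Mei via Tobi → Beatriz → Mei.
No chain forces Chen (or any of the others) ahead of Mei.
That's Beatriz, Hassan, Tobi, and Yara — 4 in all.

4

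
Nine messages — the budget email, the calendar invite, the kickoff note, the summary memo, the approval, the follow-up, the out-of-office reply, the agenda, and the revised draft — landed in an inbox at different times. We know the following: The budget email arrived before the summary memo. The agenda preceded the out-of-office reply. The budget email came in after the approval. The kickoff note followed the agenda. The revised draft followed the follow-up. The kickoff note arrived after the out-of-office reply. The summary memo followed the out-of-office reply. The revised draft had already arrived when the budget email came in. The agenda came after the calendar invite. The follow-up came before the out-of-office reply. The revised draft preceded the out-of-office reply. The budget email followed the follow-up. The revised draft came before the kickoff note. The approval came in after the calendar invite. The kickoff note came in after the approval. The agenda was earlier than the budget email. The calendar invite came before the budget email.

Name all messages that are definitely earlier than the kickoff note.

Directly stated before the kickoff note: the agenda, the approval, the out-of-office reply, and the revised draft.
The calendar invite reaches the kickoff note via the calendar invite → the agenda → the kickoff note.
The follow-up reaches the kickoff note via the follow-up → the out-of-office reply → the kickoff note.
No chain forces the summary memo (or any of the others) ahead of the kickoff note.

the agenda, the approval, the calendar invite, the follow-up, the out-of-office reply, the revised draft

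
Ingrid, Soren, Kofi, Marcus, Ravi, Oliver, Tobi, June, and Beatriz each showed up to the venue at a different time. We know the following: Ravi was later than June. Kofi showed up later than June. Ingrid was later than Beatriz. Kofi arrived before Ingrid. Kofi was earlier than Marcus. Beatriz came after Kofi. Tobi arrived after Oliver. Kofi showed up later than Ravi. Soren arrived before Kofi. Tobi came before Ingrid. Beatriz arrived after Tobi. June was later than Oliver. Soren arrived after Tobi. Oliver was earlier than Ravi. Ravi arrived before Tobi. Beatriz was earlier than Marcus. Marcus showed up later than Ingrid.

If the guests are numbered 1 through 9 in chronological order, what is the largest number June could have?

2

June must come before Beatriz, Ingrid, Kofi, Marcus, Ravi, Soren, and Tobi — 7 guests forced after them.
Everything else can be placed before June in some valid order, so June can sit as late as position 9 − 7 = 2.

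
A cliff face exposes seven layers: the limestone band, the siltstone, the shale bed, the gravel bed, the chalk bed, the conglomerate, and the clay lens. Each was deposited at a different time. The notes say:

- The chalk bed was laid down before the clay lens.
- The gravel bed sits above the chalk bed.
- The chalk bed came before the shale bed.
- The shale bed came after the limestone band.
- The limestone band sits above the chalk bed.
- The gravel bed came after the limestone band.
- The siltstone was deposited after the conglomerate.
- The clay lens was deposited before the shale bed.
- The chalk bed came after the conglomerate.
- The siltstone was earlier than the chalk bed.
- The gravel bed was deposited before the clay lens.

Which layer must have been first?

The conglomerate has a chain of constraints placing it before every other layer, so the conglomerate must be first.

the conglomerate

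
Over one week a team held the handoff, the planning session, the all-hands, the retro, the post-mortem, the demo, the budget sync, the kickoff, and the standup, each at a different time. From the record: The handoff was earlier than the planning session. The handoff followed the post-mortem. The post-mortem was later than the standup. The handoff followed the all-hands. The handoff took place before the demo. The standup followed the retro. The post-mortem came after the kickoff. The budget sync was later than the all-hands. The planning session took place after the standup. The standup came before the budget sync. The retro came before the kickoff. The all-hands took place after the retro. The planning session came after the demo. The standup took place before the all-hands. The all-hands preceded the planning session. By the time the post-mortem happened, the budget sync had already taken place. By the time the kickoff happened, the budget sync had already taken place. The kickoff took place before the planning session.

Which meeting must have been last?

the planning session

Every other meeting has a chain of constraints placing it before the planning session, so the planning session is last.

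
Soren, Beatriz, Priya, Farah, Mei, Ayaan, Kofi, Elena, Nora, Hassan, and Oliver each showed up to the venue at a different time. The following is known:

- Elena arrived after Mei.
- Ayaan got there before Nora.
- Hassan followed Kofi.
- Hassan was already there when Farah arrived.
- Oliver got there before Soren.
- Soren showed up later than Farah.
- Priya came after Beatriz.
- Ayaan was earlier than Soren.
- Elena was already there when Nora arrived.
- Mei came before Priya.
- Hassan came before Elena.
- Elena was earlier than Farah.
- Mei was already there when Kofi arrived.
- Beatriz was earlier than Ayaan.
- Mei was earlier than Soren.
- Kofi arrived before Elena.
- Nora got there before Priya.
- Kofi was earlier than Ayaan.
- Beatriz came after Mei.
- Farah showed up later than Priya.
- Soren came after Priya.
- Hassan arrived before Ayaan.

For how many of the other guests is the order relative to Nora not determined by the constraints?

Forced before Nora: Ayaan, Beatriz, Elena, Hassan, Kofi, and Mei; forced after Nora: Farah, Priya, and Soren.
That leaves Oliver with no forced order relative to Nora — 1.

1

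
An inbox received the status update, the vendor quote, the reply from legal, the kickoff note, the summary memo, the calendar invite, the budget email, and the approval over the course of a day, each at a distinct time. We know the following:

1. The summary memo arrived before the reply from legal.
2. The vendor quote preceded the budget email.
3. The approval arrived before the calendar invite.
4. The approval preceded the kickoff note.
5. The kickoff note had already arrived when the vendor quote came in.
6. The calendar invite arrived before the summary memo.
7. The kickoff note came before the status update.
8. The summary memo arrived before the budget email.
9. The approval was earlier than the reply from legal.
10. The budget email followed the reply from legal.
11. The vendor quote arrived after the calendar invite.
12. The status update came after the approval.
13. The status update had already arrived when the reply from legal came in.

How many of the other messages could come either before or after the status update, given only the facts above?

3

Forced before the status update: the approval and the kickoff note; forced after the status update: the budget email and the reply from legal.
That leaves the calendar invite, the summary memo, and the vendor quote with no forced order relative to the status update — 3.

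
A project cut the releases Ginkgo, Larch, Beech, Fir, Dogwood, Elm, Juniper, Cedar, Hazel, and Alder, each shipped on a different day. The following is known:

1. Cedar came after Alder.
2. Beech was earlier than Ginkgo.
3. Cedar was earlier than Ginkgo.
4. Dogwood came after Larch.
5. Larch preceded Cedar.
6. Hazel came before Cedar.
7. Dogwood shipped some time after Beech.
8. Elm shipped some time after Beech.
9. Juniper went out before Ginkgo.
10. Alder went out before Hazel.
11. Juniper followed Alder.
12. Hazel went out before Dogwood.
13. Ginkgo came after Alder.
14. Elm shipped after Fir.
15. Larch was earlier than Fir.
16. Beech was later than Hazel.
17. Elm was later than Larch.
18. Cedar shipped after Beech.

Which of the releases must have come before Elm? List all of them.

Alder, Beech, Fir, Hazel, Larch

Directly stated before Elm: Beech, Fir, and Larch.
Alder reaches Elm via Alder → Hazel → Beech → Elm.
Hazel reaches Elm via Hazel → Beech → Elm.
No chain forces Ginkgo (or any of the others) ahead of Elm.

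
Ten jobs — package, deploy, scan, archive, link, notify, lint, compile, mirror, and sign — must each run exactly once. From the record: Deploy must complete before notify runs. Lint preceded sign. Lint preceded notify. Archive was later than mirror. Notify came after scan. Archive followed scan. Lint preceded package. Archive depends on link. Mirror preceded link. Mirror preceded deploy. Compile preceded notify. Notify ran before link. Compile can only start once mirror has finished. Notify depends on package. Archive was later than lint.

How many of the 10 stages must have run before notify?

Directly stated before notify: compile, deploy, lint, package, and scan.
Mirror reaches notify via mirror → deploy → notify.
No chain forces link (or any of the others) ahead of notify.
That's compile, deploy, lint, mirror, package, and scan — 6 in all.

6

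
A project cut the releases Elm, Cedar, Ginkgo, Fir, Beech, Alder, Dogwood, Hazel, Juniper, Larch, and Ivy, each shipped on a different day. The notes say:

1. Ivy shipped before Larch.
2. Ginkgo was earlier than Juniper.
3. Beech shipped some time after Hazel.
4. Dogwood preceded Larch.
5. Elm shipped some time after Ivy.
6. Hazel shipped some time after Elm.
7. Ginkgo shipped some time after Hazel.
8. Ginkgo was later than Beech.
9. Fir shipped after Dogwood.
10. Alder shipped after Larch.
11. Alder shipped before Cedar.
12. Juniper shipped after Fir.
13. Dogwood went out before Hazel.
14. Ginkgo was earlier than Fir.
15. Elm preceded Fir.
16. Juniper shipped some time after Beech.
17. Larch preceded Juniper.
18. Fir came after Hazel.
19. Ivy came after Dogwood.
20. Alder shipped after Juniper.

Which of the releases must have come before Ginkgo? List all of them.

Beech, Dogwood, Elm, Hazel, Ivy

Directly stated before Ginkgo: Beech and Hazel.
Dogwood reaches Ginkgo via Dogwood → Hazel → Ginkgo.
Elm reaches Ginkgo via Elm → Hazel → Ginkgo.
Ivy reaches Ginkgo via Ivy → Elm → Hazel → Ginkgo.
No chain forces Fir (or any of the others) ahead of Ginkgo.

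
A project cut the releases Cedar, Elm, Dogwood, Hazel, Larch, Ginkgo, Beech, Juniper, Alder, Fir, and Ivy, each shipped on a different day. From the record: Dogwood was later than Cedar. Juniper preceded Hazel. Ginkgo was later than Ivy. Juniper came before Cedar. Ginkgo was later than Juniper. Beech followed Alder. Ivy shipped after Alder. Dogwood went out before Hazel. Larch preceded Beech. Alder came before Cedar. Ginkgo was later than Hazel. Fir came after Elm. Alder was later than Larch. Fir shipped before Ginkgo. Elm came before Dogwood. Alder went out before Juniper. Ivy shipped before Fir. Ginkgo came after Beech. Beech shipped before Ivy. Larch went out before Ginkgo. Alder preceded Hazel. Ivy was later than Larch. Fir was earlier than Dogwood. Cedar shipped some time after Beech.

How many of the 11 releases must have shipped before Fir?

Directly stated before Fir: Elm and Ivy.
Alder reaches Fir via Alder → Ivy → Fir.
Beech reaches Fir via Beech → Ivy → Fir.
Larch reaches Fir via Larch → Ivy → Fir.
No chain forces Hazel (or any of the others) ahead of Fir.
That's Alder, Beech, Elm, Ivy, and Larch — 5 in all.

5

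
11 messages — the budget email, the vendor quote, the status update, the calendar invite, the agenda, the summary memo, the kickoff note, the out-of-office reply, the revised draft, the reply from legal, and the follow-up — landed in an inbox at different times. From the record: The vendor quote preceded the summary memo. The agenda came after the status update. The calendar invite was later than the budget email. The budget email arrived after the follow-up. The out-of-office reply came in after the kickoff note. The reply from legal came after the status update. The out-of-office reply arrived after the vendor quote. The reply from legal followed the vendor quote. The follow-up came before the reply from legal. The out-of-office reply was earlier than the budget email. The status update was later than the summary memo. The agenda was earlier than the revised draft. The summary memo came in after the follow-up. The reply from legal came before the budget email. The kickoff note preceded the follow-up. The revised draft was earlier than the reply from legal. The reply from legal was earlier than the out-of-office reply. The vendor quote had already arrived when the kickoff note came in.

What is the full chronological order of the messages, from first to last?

the vendor quote, the kickoff note, the follow-up, the summary memo, the status update, the agenda, the revised draft, the reply from legal, the out-of-office reply, the budget email, the calendar invite

The constraints fix every adjacent pair, so only one ordering works:
the vendor quote → the kickoff note → the follow-up → the summary memo → the status update → the agenda → the revised draft → the reply from legal → the out-of-office reply → the budget email → the calendar invite.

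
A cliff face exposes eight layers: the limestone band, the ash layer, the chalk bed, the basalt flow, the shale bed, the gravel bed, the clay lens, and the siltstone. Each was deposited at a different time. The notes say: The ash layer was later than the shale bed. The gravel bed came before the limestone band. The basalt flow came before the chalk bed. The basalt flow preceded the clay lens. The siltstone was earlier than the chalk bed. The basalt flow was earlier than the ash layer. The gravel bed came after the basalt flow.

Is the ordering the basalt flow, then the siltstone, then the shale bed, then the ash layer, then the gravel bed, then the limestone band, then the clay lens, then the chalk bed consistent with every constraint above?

yes

Check each stated constraint against the proposed order — e.g. the basalt flow is ahead of the clay lens; the basalt flow is ahead of the chalk bed. Every pair is in the required order; nothing is violated.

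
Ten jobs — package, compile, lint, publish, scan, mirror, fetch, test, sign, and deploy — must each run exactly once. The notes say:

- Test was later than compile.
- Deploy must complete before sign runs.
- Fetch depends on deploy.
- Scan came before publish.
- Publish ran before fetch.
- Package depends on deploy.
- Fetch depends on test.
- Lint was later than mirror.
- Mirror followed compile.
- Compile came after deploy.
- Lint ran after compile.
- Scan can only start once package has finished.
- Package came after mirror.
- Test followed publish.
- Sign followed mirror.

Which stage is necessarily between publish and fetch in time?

test

Tracing the constraints gives publish → test → fetch, so test sits after publish and before fetch.
No other stage is forced both after publish and before fetch.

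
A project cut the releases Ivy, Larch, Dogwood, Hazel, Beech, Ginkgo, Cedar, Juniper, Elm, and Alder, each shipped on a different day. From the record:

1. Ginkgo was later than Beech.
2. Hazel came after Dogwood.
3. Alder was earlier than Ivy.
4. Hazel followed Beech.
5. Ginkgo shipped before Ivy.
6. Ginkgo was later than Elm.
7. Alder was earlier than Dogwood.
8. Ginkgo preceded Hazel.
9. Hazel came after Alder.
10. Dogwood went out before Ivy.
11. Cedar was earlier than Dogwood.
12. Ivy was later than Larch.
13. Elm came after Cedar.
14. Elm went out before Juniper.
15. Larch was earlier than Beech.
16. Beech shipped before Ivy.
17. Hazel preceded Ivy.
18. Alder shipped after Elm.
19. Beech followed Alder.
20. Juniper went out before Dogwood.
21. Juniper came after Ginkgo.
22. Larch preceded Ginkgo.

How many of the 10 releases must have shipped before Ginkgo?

Directly stated before Ginkgo: Beech, Elm, and Larch.
Alder reaches Ginkgo via Alder → Beech → Ginkgo.
Cedar reaches Ginkgo via Cedar → Elm → Ginkgo.
No chain forces Dogwood (or any of the others) ahead of Ginkgo.
That's Alder, Beech, Cedar, Elm, and Larch — 5 in all.

5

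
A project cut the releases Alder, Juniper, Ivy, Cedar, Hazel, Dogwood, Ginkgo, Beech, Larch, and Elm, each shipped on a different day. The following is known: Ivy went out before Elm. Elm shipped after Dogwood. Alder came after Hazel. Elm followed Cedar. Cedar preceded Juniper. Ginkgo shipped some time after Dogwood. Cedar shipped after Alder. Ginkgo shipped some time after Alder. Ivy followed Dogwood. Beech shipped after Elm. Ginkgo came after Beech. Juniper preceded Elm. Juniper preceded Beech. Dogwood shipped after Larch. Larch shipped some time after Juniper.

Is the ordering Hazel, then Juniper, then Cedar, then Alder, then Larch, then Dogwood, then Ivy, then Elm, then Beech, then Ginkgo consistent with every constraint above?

The constraints require Alder before Cedar, but in the proposed sequence Cedar appears ahead of Alder. That one violation is enough.

no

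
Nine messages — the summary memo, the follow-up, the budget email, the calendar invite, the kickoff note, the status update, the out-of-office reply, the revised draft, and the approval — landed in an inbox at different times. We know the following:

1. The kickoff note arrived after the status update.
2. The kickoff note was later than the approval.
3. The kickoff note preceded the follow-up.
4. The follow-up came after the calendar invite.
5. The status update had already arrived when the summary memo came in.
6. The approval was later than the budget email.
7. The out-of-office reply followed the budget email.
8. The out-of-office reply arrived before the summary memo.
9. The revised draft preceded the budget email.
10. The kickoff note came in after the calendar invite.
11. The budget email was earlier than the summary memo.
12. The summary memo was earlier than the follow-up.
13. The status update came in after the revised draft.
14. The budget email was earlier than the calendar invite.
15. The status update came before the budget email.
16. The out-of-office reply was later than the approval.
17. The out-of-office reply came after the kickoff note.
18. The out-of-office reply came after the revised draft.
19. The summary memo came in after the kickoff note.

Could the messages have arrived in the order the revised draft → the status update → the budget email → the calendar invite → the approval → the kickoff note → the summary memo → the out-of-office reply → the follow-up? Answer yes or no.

The constraints require the out-of-office reply before the summary memo, but in the proposed sequence the summary memo appears ahead of the out-of-office reply. That one violation is enough.

no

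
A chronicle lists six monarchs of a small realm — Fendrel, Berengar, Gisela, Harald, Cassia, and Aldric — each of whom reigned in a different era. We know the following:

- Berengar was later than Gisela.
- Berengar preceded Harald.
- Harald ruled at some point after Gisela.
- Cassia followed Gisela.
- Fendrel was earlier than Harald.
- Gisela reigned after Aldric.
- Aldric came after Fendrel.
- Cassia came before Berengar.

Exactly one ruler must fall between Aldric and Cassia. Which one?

Gisela

Tracing the constraints gives Aldric → Gisela → Cassia, so Gisela sits after Aldric and before Cassia.
No other ruler is forced both after Aldric and before Cassia.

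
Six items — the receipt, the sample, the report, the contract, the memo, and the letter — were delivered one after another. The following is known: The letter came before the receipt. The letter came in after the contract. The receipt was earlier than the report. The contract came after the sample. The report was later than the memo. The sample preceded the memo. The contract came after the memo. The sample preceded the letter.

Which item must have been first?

the sample

The sample has a chain of constraints placing it before every other item, so the sample must be first.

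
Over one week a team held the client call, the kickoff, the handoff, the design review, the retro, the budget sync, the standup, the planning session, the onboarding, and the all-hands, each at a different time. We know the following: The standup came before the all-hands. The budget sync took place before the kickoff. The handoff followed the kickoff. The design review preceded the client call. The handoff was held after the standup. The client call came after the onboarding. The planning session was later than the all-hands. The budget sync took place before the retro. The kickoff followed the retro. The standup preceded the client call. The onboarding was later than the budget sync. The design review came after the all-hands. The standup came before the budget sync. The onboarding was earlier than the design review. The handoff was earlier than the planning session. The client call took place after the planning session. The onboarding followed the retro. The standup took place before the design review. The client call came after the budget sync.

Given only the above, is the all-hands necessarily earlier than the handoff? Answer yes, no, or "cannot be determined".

No chain of stated constraints runs from the all-hands to the handoff, and none runs from the handoff to the all-hands either.
So the relative order of the all-hands and the handoff is not fixed by the given facts.

cannot be determined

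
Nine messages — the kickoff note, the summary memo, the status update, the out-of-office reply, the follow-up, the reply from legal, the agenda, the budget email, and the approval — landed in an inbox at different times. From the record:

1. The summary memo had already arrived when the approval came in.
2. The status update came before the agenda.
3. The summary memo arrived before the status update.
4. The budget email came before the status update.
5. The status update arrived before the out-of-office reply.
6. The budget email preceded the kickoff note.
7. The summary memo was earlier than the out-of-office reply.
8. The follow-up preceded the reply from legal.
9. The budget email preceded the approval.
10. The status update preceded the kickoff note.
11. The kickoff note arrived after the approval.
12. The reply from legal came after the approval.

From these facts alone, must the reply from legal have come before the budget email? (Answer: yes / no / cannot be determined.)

Tracing the constraints gives the budget email → the approval → the reply from legal, so the budget email must come before the reply from legal.
That means the reply from legal cannot be before the budget email.

no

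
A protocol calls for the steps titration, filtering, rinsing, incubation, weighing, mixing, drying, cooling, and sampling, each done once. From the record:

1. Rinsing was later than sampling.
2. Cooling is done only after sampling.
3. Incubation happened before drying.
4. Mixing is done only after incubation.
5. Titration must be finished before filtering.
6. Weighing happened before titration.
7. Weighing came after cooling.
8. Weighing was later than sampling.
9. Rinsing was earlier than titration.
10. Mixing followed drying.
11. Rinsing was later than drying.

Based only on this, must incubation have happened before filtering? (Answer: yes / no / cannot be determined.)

yes

Chain the constraints: incubation → drying → rinsing → titration → filtering. Each link is directly stated, so incubation comes before filtering.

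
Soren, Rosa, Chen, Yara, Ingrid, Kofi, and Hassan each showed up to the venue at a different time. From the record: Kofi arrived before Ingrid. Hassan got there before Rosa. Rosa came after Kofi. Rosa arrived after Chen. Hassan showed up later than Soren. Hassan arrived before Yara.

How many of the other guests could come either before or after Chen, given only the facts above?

5

Forced after Chen: Rosa.
That leaves Hassan, Ingrid, Kofi, Soren, and Yara with no forced order relative to Chen — 5.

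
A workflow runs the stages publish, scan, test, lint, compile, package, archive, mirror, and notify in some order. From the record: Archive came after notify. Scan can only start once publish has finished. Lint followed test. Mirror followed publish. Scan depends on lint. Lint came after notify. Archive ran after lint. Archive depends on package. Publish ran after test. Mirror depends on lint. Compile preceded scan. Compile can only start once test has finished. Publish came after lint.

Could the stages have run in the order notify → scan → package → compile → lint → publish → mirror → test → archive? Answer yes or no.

no

The constraints require test before compile, but in the proposed sequence compile appears ahead of test. That one violation is enough.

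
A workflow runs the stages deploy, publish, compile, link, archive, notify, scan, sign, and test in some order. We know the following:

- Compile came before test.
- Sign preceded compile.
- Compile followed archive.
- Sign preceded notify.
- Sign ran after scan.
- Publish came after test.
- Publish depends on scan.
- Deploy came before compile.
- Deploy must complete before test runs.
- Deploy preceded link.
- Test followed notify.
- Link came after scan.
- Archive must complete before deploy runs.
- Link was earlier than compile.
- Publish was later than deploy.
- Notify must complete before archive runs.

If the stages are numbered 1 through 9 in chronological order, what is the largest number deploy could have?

5

Deploy must come before compile, link, publish, and test — 4 stages forced after it.
Everything else can be placed before deploy in some valid order, so deploy can sit as late as position 9 − 4 = 5.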